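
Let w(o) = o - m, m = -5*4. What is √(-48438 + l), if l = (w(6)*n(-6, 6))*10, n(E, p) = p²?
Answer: 3*I*√4342 ≈ 197.68*I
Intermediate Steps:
m = -20
w(o) = 20 + o (w(o) = o - 1*(-20) = o + 20 = 20 + o)
l = 9360 (l = ((20 + 6)*6²)*10 = (26*36)*10 = 936*10 = 9360)
√(-48438 + l) = √(-48438 + 9360) = √(-39078) = 3*I*√4342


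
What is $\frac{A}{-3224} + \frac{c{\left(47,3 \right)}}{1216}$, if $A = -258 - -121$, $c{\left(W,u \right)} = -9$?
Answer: $\frac{17197}{490048} \approx 0.035092$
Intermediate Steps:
$A = -137$ ($A = -258 + 121 = -137$)
$\frac{A}{-3224} + \frac{c{\left(47,3 \right)}}{1216} = - \frac{137}{-3224} - \frac{9}{1216} = \left(-137\right) \left(- \frac{1}{3224}\right) - \frac{9}{1216} = \frac{137}{3224} - \frac{9}{1216} = \frac{17197}{490048}$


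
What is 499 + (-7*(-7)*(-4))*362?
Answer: -70453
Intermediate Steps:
499 + (-7*(-7)*(-4))*362 = 499 + (49*(-4))*362 = 499 - 196*362 = 499 - 70952 = -70453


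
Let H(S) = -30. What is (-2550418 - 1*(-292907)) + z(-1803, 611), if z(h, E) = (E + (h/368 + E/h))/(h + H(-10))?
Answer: -2745591673396439/1216202832 ≈ -2.2575e+6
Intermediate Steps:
z(h, E) = (E + h/368 + E/h)/(-30 + h) (z(h, E) = (E + (h/368 + E/h))/(h - 30) = (E + (h*(1/368) + E/h))/(-30 + h) = (E + (h/368 + E/h))/(-30 + h) = (E + h/368 + E/h)/(-30 + h))
(-2550418 - 1*(-292907)) + z(-1803, 611) = (-2550418 - 1*(-292907)) + (611 + (1/368)*(-1803)² + 611*(-1803))/((-1803)*(-30 - 1803)) = (-2550418 + 292907) - 1/1803*(611 + (1/368)*3250809 - 1101633)/(-1833) = -2257511 - 1/1803*(-1/1833)*(611 + 3250809/368 - 1101633) = -2257511 - 1/1803*(-1/1833)*(-401925287/368) = -2257511 - 401925287/1216202832 = -2745591673396439/1216202832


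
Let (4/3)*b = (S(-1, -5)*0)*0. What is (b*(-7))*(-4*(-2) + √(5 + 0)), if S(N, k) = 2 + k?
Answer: 0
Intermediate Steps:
b = 0 (b = 3*(((2 - 5)*0)*0)/4 = 3*(-3*0*0)/4 = 3*(0*0)/4 = (¾)*0 = 0)
(b*(-7))*(-4*(-2) + √(5 + 0)) = (0*(-7))*(-4*(-2) + √(5 + 0)) = 0*(8 + √5) = 0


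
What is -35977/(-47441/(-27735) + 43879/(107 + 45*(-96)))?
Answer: 382165862385/92465012 ≈ 4133.1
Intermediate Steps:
-35977/(-47441/(-27735) + 43879/(107 + 45*(-96))) = -35977/(-47441*(-1/27735) + 43879/(107 - 4320)) = -35977/(47441/27735 + 43879/(-4213)) = -35977/(47441/27735 + 43879*(-1/4213)) = -35977/(47441/27735 - 3989/383) = -35977/(-92465012/10622505) = -35977*(-10622505/92465012) = 382165862385/92465012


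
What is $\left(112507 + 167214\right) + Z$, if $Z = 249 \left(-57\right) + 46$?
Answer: $265574$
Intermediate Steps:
$Z = -14147$ ($Z = -14193 + 46 = -14147$)
$\left(112507 + 167214\right) + Z = \left(112507 + 167214\right) - 14147 = 279721 - 14147 = 265574$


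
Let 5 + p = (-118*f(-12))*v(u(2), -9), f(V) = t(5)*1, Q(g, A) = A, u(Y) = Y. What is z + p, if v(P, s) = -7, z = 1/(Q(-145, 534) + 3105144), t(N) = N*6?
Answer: 76943172451/3105678 ≈ 24775.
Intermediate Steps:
t(N) = 6*N
f(V) = 30 (f(V) = (6*5)*1 = 30*1 = 30)
z = 1/3105678 (z = 1/(534 + 3105144) = 1/3105678 ≈ 3.2199e-7)
p = 24775 (p = -5 - 118*30*(-7) = -5 - 3540*(-7) = -5 + 24780 = 24775)
z + p = 1/3105678 + 24775 = 76943172451/3105678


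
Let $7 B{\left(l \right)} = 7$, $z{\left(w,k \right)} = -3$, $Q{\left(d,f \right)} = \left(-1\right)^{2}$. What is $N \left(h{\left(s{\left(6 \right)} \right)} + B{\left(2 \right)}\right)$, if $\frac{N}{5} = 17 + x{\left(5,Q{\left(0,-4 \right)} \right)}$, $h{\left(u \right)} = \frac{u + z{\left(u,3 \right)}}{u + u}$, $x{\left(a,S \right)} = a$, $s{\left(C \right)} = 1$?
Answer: $0$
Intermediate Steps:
$Q{\left(d,f \right)} = 1$
$B{\left(l \right)} = 1$ ($B{\left(l \right)} = \frac{1}{7} \cdot 7 = 1$)
$h{\left(u \right)} = \frac{-3 + u}{2 u}$ ($h{\left(u \right)} = \frac{u - 3}{u + u} = \frac{-3 + u}{2 u}$)
$N = 110$ ($N = 5 \left(17 + 5\right) = 5 \cdot 22 = 110$)
$N \left(h{\left(s{\left(6 \right)} \right)} + B{\left(2 \right)}\right) = 110 \left(\frac{-3 + 1}{2 \cdot 1} + 1\right) = 110 \left(\frac{1}{2} \cdot 1 \left(-2\right) + 1\right) = 110 \left(-1 + 1\right) = 110 \cdot 0 = 0$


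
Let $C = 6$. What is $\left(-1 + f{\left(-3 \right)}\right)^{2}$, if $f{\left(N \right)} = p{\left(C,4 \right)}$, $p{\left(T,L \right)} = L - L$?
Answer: $1$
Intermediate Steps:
$p{\left(T,L \right)} = 0$
$f{\left(N \right)} = 0$
$\left(-1 + f{\left(-3 \right)}\right)^{2} = \left(-1 + 0\right)^{2} = \left(-1\right)^{2} = 1$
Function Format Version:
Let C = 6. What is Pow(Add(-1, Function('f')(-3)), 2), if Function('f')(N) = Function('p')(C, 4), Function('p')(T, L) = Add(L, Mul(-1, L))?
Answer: 1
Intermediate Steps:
Function('p')(T, L) = 0
Function('f')(N) = 0
Pow(Add(-1, Function('f')(-3)), 2) = Pow(Add(-1, 0), 2) = Pow(-1, 2) = 1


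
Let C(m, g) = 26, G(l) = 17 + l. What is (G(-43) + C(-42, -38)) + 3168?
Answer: 3168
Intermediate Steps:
(G(-43) + C(-42, -38)) + 3168 = ((17 - 43) + 26) + 3168 = (-26 + 26) + 3168 = 0 + 3168 = 3168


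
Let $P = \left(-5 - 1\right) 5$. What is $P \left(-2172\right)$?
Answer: $65160$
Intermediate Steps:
$P = -30$ ($P = \left(-5 - 1\right) 5 = \left(-6\right) 5 = -30$)
$P \left(-2172\right) = \left(-30\right) \left(-2172\right) = 65160$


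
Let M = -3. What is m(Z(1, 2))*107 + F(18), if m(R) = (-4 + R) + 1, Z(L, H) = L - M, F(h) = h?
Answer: 125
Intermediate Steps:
Z(L, H) = 3 + L (Z(L, H) = L - 1*(-3) = L + 3 = 3 + L)
m(R) = -3 + R
m(Z(1, 2))*107 + F(18) = (-3 + (3 + 1))*107 + 18 = (-3 + 4)*107 + 18 = 1*107 + 18 = 107 + 18 = 125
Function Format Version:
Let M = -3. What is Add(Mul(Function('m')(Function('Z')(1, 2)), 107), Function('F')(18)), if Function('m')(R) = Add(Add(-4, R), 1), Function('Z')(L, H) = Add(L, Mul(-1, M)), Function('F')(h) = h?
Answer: 125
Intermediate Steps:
Function('Z')(L, H) = Add(3, L) (Function('Z')(L, H) = Add(L, Mul(-1, -3)) = Add(L, 3) = Add(3, L))
Function('m')(R) = Add(-3, R)
Add(Mul(Function('m')(Function('Z')(1, 2)), 107), Function('F')(18)) = Add(Mul(Add(-3, Add(3, 1)), 107), 18) = Add(Mul(Add(-3, 4), 107), 18) = Add(Mul(1, 107), 18) = Add(107, 18) = 125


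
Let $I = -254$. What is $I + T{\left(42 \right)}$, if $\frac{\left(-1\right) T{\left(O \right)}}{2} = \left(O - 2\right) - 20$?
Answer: $-294$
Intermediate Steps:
$T{\left(O \right)} = 44 - 2 O$ ($T{\left(O \right)} = - 2 \left(\left(O - 2\right) - 20\right) = - 2 \left(\left(-2 + O\right) - 20\right) = - 2 \left(-22 + O\right) = 44 - 2 O$)
$I + T{\left(42 \right)} = -254 + \left(44 - 84\right) = -254 - 40 = -294$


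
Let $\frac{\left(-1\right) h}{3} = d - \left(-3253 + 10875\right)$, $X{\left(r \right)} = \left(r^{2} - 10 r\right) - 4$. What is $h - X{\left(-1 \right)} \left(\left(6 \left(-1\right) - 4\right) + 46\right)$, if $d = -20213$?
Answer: $83253$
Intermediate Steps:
$X{\left(r \right)} = -4 + r^{2} - 10 r$
$h = 83505$ ($h = - 3 \left(-20213 - \left(-3253 + 10875\right)\right) = - 3 \left(-20213 - 7622\right) = \left(-3\right) \left(-27835\right) = 83505$)
$h - X{\left(-1 \right)} \left(\left(6 \left(-1\right) - 4\right) + 46\right) = 83505 - \left(-4 + \left(-1\right)^{2} - -10\right) \left(\left(6 \left(-1\right) - 4\right) + 46\right) = 83505 - \left(-4 + 1 + 10\right) \left(\left(-6 - 4\right) + 46\right) = 83505 - 7 \left(-10 + 46\right) = 83505 - 7 \cdot 36 = 83505 - 252 = 83253$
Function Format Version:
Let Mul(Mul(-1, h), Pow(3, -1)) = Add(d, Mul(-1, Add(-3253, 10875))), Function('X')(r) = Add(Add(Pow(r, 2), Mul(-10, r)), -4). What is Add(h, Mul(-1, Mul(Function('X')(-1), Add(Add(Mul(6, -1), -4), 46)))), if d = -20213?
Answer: 83253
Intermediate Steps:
Function('X')(r) = Add(-4, Pow(r, 2), Mul(-10, r))
h = 83505 (h = Mul(-3, Add(-20213, Mul(-1, Add(-3253, 10875)))) = Mul(-3, Add(-20213, Mul(-1, 7622))) = Mul(-3, Add(-20213, -7622)) = Mul(-3, -27835) = 83505)
Add(h, Mul(-1, Mul(Function('X')(-1), Add(Add(Mul(6, -1), -4), 46)))) = Add(83505, Mul(-1, Mul(Add(-4, Pow(-1, 2), Mul(-10, -1)), Add(Add(Mul(6, -1), -4), 46)))) = Add(83505, Mul(-1, Mul(Add(-4, 1, 10), Add(Add(-6, -4), 46)))) = Add(83505, Mul(-1, Mul(7, Add(-10, 46)))) = Add(83505, Mul(-1, Mul(7, 36))) = Add(83505, Mul(-1, 252)) = Add(83505, -252) = 83253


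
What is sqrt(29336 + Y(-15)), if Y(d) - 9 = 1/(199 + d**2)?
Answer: sqrt(1318881786)/212 ≈ 171.30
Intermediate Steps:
Y(d) = 9 + 1/(199 + d**2)
sqrt(29336 + Y(-15)) = sqrt(29336 + (1792 + 9*(-15)**2)/(199 + (-15)**2)) = sqrt(29336 + (1792 + 9*225)/(199 + 225)) = sqrt(29336 + (1792 + 2025)/424) = sqrt(29336 + (1/424)*3817) = sqrt(29336 + 3817/424) = sqrt(12442281/424) = sqrt(1318881786)/212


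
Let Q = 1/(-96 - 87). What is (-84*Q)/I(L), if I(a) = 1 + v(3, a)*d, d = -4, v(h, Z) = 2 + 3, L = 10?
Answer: -28/1159 ≈ -0.024159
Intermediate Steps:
v(h, Z) = 5
I(a) = -19 (I(a) = 1 + 5*(-4) = 1 - 20 = -19)
Q = -1/183 (Q = 1/(-183) = -1/183 ≈ -0.0054645)
(-84*Q)/I(L) = -84*(-1/183)/(-19) = (28/61)*(-1/19) = -28/1159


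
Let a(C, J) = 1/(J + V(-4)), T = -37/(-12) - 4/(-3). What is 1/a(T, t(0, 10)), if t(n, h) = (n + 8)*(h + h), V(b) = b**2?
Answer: 176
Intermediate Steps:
t(n, h) = 2*h*(8 + n) (t(n, h) = (8 + n)*(2*h) = 2*h*(8 + n))
T = 53/12 (T = -37*(-1/12) - 4*(-1/3) = 37/12 + 4/3 = 53/12 ≈ 4.4167)
a(C, J) = 1/(16 + J) (a(C, J) = 1/(J + (-4)**2) = 1/(J + 16) = 1/(16 + J))
1/a(T, t(0, 10)) = 1/(1/(16 + 2*10*(8 + 0))) = 1/(1/(16 + 2*10*8)) = 1/(1/(16 + 160)) = 1/(1/176) = 176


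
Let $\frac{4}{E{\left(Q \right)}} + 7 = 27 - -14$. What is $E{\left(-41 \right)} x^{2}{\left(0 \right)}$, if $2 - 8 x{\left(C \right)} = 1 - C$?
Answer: $\frac{1}{544} \approx 0.0018382$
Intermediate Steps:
$x{\left(C \right)} = \frac{1}{8} + \frac{C}{8}$ ($x{\left(C \right)} = \frac{1}{4} - \frac{1 - C}{8} = \frac{1}{4} + \left(- \frac{1}{8} + \frac{C}{8}\right) = \frac{1}{8} + \frac{C}{8}$)
$E{\left(Q \right)} = \frac{2}{17}$ ($E{\left(Q \right)} = \frac{4}{-7 + \left(27 - -14\right)} = \frac{4}{-7 + \left(27 + 14\right)} = \frac{4}{-7 + 41} = \frac{4}{34} = 4 \cdot \frac{1}{34} = \frac{2}{17}$)
$E{\left(-41 \right)} x^{2}{\left(0 \right)} = \frac{2 \left(\frac{1}{8} + \frac{1}{8} \cdot 0\right)^{2}}{17} = \frac{2 \left(\frac{1}{8} + 0\right)^{2}}{17} = \frac{2}{17 \cdot 64} = \frac{2}{17} \cdot \frac{1}{64} = \frac{1}{544}$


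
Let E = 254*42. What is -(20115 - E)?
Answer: -9447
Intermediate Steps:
E = 10668
-(20115 - E) = -(20115 - 1*10668) = -(20115 - 10668) = -1*9447 = -9447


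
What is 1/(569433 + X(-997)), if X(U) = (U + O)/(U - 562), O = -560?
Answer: 1559/887747604 ≈ 1.7561e-6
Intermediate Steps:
X(U) = (-560 + U)/(-562 + U) (X(U) = (U - 560)/(U - 562) = (-560 + U)/(-562 + U))
1/(569433 + X(-997)) = 1/(569433 + (-560 - 997)/(-562 - 997)) = 1/(569433 - 1557/(-1559)) = 1/(569433 - 1/1559*(-1557)) = 1/(569433 + 1557/1559) = 1/(887747604/1559) = 1559/887747604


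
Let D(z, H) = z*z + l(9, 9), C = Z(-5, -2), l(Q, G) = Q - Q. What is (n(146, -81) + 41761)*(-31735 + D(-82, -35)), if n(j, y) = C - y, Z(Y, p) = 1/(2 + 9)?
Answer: -11511637893/11 ≈ -1.0465e+9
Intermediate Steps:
Z(Y, p) = 1/11
l(Q, G) = 0
C = 1/11 ≈ 0.090909
D(z, H) = z² (D(z, H) = z*z + 0 = z² + 0 = z²)
n(j, y) = 1/11 - y
(n(146, -81) + 41761)*(-31735 + D(-82, -35)) = ((1/11 - 1*(-81)) + 41761)*(-31735 + (-82)²) = ((1/11 + 81) + 41761)*(-31735 + 6724) = (892/11 + 41761)*(-25011) = (460263/11)*(-25011) = -11511637893/11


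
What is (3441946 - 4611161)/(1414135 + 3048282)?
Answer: -1169215/4462417 ≈ -0.26201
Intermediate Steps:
(3441946 - 4611161)/(1414135 + 3048282) = -1169215/4462417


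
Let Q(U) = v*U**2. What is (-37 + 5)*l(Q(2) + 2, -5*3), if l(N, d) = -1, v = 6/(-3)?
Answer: 32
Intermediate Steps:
v = -2 (v = 6*(-1/3) = -2)
Q(U) = -2*U**2
(-37 + 5)*l(Q(2) + 2, -5*3) = (-37 + 5)*(-1) = -32*(-1) = 32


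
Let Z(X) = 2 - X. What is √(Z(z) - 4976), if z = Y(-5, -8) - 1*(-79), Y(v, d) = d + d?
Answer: I*√5037 ≈ 70.972*I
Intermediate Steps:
Y(v, d) = 2*d
z = 63 (z = 2*(-8) - 1*(-79) = -16 + 79 = 63)
√(Z(z) - 4976) = √((2 - 1*63) - 4976) = √((2 - 63) - 4976) = √(-61 - 4976) = √(-5037) = I*√5037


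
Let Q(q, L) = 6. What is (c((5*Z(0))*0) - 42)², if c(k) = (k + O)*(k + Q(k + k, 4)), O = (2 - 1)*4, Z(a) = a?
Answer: 324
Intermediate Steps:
O = 4 (O = 1*4 = 4)
c(k) = (4 + k)*(6 + k) (c(k) = (k + 4)*(k + 6) = (4 + k)*(6 + k))
(c((5*Z(0))*0) - 42)² = ((24 + ((5*0)*0)² + 10*((5*0)*0)) - 42)² = ((24 + (0*0)² + 10*(0*0)) - 42)² = ((24 + 0² + 10*0) - 42)² = ((24 + 0 + 0) - 42)² = (24 - 42)² = (-18)² = 324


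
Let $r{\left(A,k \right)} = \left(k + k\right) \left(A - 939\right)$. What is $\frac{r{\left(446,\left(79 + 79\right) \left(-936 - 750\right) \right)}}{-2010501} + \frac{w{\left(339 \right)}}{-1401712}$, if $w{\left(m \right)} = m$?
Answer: $- \frac{122724116076085}{939381125904} \approx -130.64$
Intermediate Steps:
$r{\left(A,k \right)} = 2 k \left(-939 + A\right)$
$\frac{r{\left(446,\left(79 + 79\right) \left(-936 - 750\right) \right)}}{-2010501} + \frac{w{\left(339 \right)}}{-1401712} = \frac{2 \left(79 + 79\right) \left(-936 - 750\right) \left(-939 + 446\right)}{-2010501} + \frac{339}{-1401712} = 2 \cdot 158 \left(-1686\right) \left(-493\right) \left(- \frac{1}{2010501}\right) + 339 \left(- \frac{1}{1401712}\right) = 2 \left(-266388\right) \left(-493\right) \left(- \frac{1}{2010501}\right) - \frac{339}{1401712} = 262658568 \left(- \frac{1}{2010501}\right) - \frac{339}{1401712} = - \frac{87552856}{670167} - \frac{339}{1401712} = - \frac{122724116076085}{939381125904}$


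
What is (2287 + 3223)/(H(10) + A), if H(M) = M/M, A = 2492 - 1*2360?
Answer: 290/7 ≈ 41.429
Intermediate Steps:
A = 132 (A = 2492 - 2360 = 132)
H(M) = 1
(2287 + 3223)/(H(10) + A) = (2287 + 3223)/(1 + 132) = 5510/133 = 5510*(1/133) = 290/7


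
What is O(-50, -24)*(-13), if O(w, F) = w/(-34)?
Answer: -325/17 ≈ -19.118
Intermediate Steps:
O(w, F) = -w/34 (O(w, F) = w*(-1/34) = -w/34)
O(-50, -24)*(-13) = -1/34*(-50)*(-13) = (25/17)*(-13) = -325/17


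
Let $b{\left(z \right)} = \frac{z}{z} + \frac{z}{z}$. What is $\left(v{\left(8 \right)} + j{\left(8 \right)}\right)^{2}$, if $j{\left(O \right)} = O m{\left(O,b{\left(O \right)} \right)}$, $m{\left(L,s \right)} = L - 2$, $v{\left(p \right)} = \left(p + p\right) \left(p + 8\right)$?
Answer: $92416$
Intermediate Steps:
$v{\left(p \right)} = 2 p \left(8 + p\right)$
$b{\left(z \right)} = 2$ ($b{\left(z \right)} = 1 + 1 = 2$)
$m{\left(L,s \right)} = -2 + L$ ($m{\left(L,s \right)} = L - 2 = -2 + L$)
$j{\left(O \right)} = O \left(-2 + O\right)$
$\left(v{\left(8 \right)} + j{\left(8 \right)}\right)^{2} = \left(2 \cdot 8 \left(8 + 8\right) + 8 \left(-2 + 8\right)\right)^{2} = \left(2 \cdot 8 \cdot 16 + 8 \cdot 6\right)^{2} = \left(256 + 48\right)^{2} = 304^{2} = 92416$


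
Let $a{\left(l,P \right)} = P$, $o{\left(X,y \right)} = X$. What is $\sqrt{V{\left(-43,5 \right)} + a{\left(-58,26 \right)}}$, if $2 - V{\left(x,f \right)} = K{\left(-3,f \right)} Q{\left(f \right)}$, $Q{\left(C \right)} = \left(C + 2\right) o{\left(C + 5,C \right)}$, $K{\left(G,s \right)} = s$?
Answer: $i \sqrt{322} \approx 17.944 i$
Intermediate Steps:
$Q{\left(C \right)} = \left(2 + C\right) \left(5 + C\right)$ ($Q{\left(C \right)} = \left(C + 2\right) \left(C + 5\right) = \left(2 + C\right) \left(5 + C\right)$)
$V{\left(x,f \right)} = 2 - f \left(2 + f\right) \left(5 + f\right)$
$\sqrt{V{\left(-43,5 \right)} + a{\left(-58,26 \right)}} = \sqrt{\left(2 - 5 \left(2 + 5\right) \left(5 + 5\right)\right) + 26} = \sqrt{\left(2 - 5 \cdot 7 \cdot 10\right) + 26} = \sqrt{\left(2 - 350\right) + 26} = \sqrt{-348 + 26} = \sqrt{-322} = i \sqrt{322}$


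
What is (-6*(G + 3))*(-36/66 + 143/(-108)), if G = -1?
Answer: 2221/99 ≈ 22.434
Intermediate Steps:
(-6*(G + 3))*(-36/66 + 143/(-108)) = (-6*(-1 + 3))*(-36/66 + 143/(-108)) = (-6*2)*(-36*1/66 + 143*(-1/108)) = -12*(-6/11 - 143/108) = -12*(-2221/1188) = 2221/99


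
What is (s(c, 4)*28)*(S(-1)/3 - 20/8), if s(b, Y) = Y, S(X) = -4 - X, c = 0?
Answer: -392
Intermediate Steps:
(s(c, 4)*28)*(S(-1)/3 - 20/8) = (4*28)*((-4 - 1*(-1))/3 - 20/8) = 112*((-4 + 1)*(⅓) - 20*⅛) = 112*(-3*⅓ - 5/2) = 112*(-1 - 5/2) = 112*(-7/2) = -392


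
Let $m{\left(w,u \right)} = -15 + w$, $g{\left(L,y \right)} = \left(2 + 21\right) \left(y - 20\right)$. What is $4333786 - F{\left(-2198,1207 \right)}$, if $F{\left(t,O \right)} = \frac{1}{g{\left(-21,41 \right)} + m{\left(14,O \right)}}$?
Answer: $\frac{2088884851}{482} \approx 4.3338 \cdot 10^{6}$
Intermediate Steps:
$g{\left(L,y \right)} = -460 + 23 y$ ($g{\left(L,y \right)} = 23 \left(-20 + y\right) = -460 + 23 y$)
$F{\left(t,O \right)} = \frac{1}{482}$ ($F{\left(t,O \right)} = \frac{1}{\left(-460 + 23 \cdot 41\right) + \left(-15 + 14\right)} = \frac{1}{\left(-460 + 943\right) - 1} = \frac{1}{483 - 1} = \frac{1}{482}$)
$4333786 - F{\left(-2198,1207 \right)} = 4333786 - \frac{1}{482} = \frac{2088884851}{482}$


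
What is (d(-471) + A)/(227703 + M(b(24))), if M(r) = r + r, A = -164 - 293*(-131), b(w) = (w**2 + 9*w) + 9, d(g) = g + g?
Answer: 37277/229305 ≈ 0.16257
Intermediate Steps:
d(g) = 2*g
b(w) = 9 + w**2 + 9*w
A = 38219 (A = -164 + 38383 = 38219)
M(r) = 2*r
(d(-471) + A)/(227703 + M(b(24))) = (2*(-471) + 38219)/(227703 + 2*(9 + 24**2 + 9*24)) = (-942 + 38219)/(227703 + 2*(9 + 576 + 216)) = 37277/(227703 + 2*801) = 37277/(227703 + 1602) = 37277/229305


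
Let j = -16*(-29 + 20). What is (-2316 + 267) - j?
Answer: -2193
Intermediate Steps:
j = 144 (j = -16*(-9) = 144)
(-2316 + 267) - j = (-2316 + 267) - 1*144 = -2049 - 144 = -2193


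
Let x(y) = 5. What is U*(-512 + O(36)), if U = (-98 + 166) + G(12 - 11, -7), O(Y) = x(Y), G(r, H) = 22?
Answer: -45630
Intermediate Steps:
O(Y) = 5
U = 90 (U = (-98 + 166) + 22 = 68 + 22 = 90)
U*(-512 + O(36)) = 90*(-512 + 5) = 90*(-507) = -45630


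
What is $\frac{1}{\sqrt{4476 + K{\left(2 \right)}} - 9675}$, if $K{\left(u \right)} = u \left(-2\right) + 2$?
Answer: $- \frac{9675}{93601151} - \frac{\sqrt{4474}}{93601151} \approx -0.00010408$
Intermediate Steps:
$K{\left(u \right)} = 2 - 2 u$ ($K{\left(u \right)} = - 2 u + 2 = 2 - 2 u$)
$\frac{1}{\sqrt{4476 + K{\left(2 \right)}} - 9675} = \frac{1}{\sqrt{4476 + \left(2 - 4\right)} - 9675} = \frac{1}{\sqrt{4476 - 2} - 9675} = \frac{1}{\sqrt{4474} - 9675} = \frac{1}{-9675 + \sqrt{4474}}$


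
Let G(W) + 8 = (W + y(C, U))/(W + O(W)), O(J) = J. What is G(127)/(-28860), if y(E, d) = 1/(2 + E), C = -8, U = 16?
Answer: 11431/43982640 ≈ 0.00025990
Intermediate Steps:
G(W) = -8 + (-⅙ + W)/(2*W) (G(W) = -8 + (W + 1/(2 - 8))/(W + W) = -8 + (W + 1/(-6))/((2*W)) = -8 + (W - ⅙)*(1/(2*W)) = -8 + (-⅙ + W)*(1/(2*W)) = -8 + (-⅙ + W)/(2*W))
G(127)/(-28860) = ((1/12)*(-1 - 90*127)/127)/(-28860) = ((1/12)*(1/127)*(-1 - 11430))*(-1/28860) = ((1/12)*(1/127)*(-11431))*(-1/28860) = -11431/1524*(-1/28860) = 11431/43982640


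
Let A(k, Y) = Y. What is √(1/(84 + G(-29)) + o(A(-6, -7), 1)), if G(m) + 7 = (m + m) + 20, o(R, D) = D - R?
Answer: √12207/39 ≈ 2.8330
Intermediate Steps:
G(m) = 13 + 2*m (G(m) = -7 + ((m + m) + 20) = -7 + (2*m + 20) = -7 + (20 + 2*m) = 13 + 2*m)
√(1/(84 + G(-29)) + o(A(-6, -7), 1)) = √(1/(84 + (13 + 2*(-29))) + (1 - 1*(-7))) = √(1/(84 + (13 - 58)) + (1 + 7)) = √(1/(84 - 45) + 8) = √(1/39 + 8) = √(313/39) = √12207/39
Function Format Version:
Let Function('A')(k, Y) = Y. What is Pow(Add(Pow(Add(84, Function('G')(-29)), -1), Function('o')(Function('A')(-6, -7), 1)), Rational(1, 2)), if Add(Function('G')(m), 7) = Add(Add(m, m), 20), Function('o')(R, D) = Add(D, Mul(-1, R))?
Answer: Mul(Rational(1, 39), Pow(12207, Rational(1, 2))) ≈ 2.8330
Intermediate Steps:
Function('G')(m) = Add(13, Mul(2, m)) (Function('G')(m) = Add(-7, Add(Add(m, m), 20)) = Add(-7, Add(Mul(2, m), 20)) = Add(-7, Add(20, Mul(2, m))) = Add(13, Mul(2, m)))
Pow(Add(Pow(Add(84, Function('G')(-29)), -1), Function('o')(Function('A')(-6, -7), 1)), Rational(1, 2)) = Pow(Add(Pow(Add(84, Add(13, Mul(2, -29))), -1), Add(1, Mul(-1, -7))), Rational(1, 2)) = Pow(Add(Pow(Add(84, Add(13, -58)), -1), Add(1, 7)), Rational(1, 2)) = Pow(Add(Pow(Add(84, -45), -1), 8), Rational(1, 2)) = Pow(Add(Pow(39, -1), 8), Rational(1, 2)) = Pow(Add(Rational(1, 39), 8), Rational(1, 2)) = Pow(Rational(313, 39), Rational(1, 2)) = Mul(Rational(1, 39), Pow(12207, Rational(1, 2)))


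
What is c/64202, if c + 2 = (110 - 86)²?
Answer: 287/32101 ≈ 0.0089405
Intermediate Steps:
c = 574 (c = -2 + (110 - 86)² = -2 + 24² = -2 + 576 = 574)
c/64202 = 574/64202 = 574*(1/64202) = 287/32101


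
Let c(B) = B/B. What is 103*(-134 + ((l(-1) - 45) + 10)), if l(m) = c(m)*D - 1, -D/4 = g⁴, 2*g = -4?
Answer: -24102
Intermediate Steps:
c(B) = 1
g = -2 (g = (½)*(-4) = -2)
D = -64 (D = -4*(-2)⁴ = -4*16 = -64)
l(m) = -65 (l(m) = 1*(-64) - 1 = -64 - 1 = -65)
103*(-134 + ((l(-1) - 45) + 10)) = 103*(-134 + ((-65 - 45) + 10)) = 103*(-134 + (-110 + 10)) = 103*(-134 - 100) = 103*(-234) = -24102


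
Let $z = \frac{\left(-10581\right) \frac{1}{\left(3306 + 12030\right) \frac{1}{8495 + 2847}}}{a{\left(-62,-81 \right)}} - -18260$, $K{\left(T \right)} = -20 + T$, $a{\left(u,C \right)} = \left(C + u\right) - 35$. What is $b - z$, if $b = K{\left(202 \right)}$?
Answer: $- \frac{8244913121}{454968} \approx -18122.0$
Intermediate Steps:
$a{\left(u,C \right)} = -35 + C + u$
$b = 182$ ($b = -20 + 202 = 182$)
$z = \frac{8327717297}{454968}$ ($z = \frac{\left(-10581\right) \frac{1}{\left(3306 + 12030\right) \frac{1}{8495 + 2847}}}{-35 - 81 - 62} - -18260 = \frac{\left(-10581\right) \frac{1}{15336 \cdot \frac{1}{11342}}}{-178} + 18260 = - \frac{10581}{15336 \cdot \frac{1}{11342}} \left(- \frac{1}{178}\right) + 18260 = - \frac{10581}{\frac{7668}{5671}} \left(- \frac{1}{178}\right) + 18260 = \left(-10581\right) \frac{5671}{7668} \left(- \frac{1}{178}\right) + 18260 = \left(- \frac{20001617}{2556}\right) \left(- \frac{1}{178}\right) + 18260 = \frac{20001617}{454968} + 18260 = \frac{8327717297}{454968} \approx 18304.0$)
$b - z = 182 - \frac{8327717297}{454968} = - \frac{8244913121}{454968}$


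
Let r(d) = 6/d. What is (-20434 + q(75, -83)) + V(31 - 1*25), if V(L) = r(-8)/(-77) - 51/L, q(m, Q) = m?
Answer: -6273187/308 ≈ -20368.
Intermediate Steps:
V(L) = 3/308 - 51/L (V(L) = (6/(-8))/(-77) - 51/L = (6*(-⅛))*(-1/77) - 51/L = -¾*(-1/77) - 51/L = 3/308 - 51/L)
(-20434 + q(75, -83)) + V(31 - 1*25) = (-20434 + 75) + (3/308 - 51/(31 - 1*25)) = -20359 + (3/308 - 51/(31 - 25)) = -20359 + (3/308 - 51/6) = -20359 + (3/308 - 51*⅙) = -20359 + (3/308 - 17/2) = -20359 - 2615/308 = -6273187/308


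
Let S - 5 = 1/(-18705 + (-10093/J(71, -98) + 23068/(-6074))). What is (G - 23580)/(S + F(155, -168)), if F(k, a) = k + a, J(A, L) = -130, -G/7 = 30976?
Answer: 884207451693974/29423269521 ≈ 30051.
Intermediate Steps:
G = -216832 (G = -7*30976 = -216832)
S = 36778445335/7355768029 (S = 5 + 1/(-18705 + (-10093/(-130) + 23068/(-6074))) = 5 + 1/(-18705 + (-10093*(-1/130) + 23068*(-1/6074))) = 5 + 1/(-18705 + (10093/130 - 11534/3037)) = 5 + 1/(-18705 + 29153021/394810) = 5 + 1/(-7355768029/394810) = 5 - 394810/7355768029 = 36778445335/7355768029 ≈ 4.9999)
F(k, a) = a + k
(G - 23580)/(S + F(155, -168)) = (-216832 - 23580)/(36778445335/7355768029 + (-168 + 155)) = -240412/(36778445335/7355768029 - 13) = -240412/(-58846539042/7355768029) = -240412*(-7355768029/58846539042) = 884207451693974/29423269521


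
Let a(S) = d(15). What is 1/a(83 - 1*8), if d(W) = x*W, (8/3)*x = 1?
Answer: 8/45 ≈ 0.17778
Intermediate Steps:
x = 3/8 (x = (3/8)*1 = 3/8 ≈ 0.37500)
d(W) = 3*W/8
a(S) = 45/8 (a(S) = (3/8)*15 = 45/8)
1/a(83 - 1*8) = 1/(45/8) = 8/45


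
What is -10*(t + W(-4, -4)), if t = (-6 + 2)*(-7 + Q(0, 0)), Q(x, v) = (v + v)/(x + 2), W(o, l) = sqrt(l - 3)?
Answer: -280 - 10*I*sqrt(7) ≈ -280.0 - 26.458*I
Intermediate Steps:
W(o, l) = sqrt(-3 + l)
Q(x, v) = 2*v/(2 + x) (Q(x, v) = (2*v)/(2 + x) = 2*v/(2 + x))
t = 28 (t = (-6 + 2)*(-7 + 2*0/(2 + 0)) = -4*(-7 + 2*0/2) = -4*(-7 + 2*0*(1/2)) = -4*(-7 + 0) = -4*(-7) = 28)
-10*(t + W(-4, -4)) = -10*(28 + sqrt(-3 - 4)) = -10*(28 + sqrt(-7)) = -10*(28 + I*sqrt(7)) = -280 - 10*I*sqrt(7)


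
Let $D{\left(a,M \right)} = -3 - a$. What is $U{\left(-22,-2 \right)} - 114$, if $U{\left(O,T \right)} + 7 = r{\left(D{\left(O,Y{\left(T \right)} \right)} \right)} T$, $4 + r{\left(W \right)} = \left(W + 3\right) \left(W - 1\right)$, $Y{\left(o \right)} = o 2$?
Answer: $-905$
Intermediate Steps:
$Y{\left(o \right)} = 2 o$
$r{\left(W \right)} = -4 + \left(-1 + W\right) \left(3 + W\right)$ ($r{\left(W \right)} = -4 + \left(W + 3\right) \left(W - 1\right) = -4 + \left(3 + W\right) \left(-1 + W\right) = -4 + \left(-1 + W\right) \left(3 + W\right)$)
$U{\left(O,T \right)} = -7 + T \left(-13 + \left(-3 - O\right)^{2} - 2 O\right)$ ($U{\left(O,T \right)} = -7 + \left(-7 + \left(-3 - O\right)^{2} + 2 \left(-3 - O\right)\right) T = -7 + \left(-7 + \left(-3 - O\right)^{2} - \left(6 + 2 O\right)\right) T = -7 + \left(-13 + \left(-3 - O\right)^{2} - 2 O\right) T = -7 + T \left(-13 + \left(-3 - O\right)^{2} - 2 O\right)$)
$U{\left(-22,-2 \right)} - 114 = \left(-7 - - 2 \left(13 - \left(3 - 22\right)^{2} + 2 \left(-22\right)\right)\right) - 114 = \left(-7 - - 2 \left(13 - \left(-19\right)^{2} - 44\right)\right) - 114 = \left(-7 - - 2 \left(13 - 361 - 44\right)\right) - 114 = \left(-7 - \left(-2\right) \left(-392\right)\right) - 114 = \left(-7 - 784\right) - 114 = -791 - 114 = -905$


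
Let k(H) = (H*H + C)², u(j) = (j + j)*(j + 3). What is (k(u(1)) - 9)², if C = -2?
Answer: 14707225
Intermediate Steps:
u(j) = 2*j*(3 + j) (u(j) = (2*j)*(3 + j) = 2*j*(3 + j))
k(H) = (-2 + H²)² (k(H) = (H*H - 2)² = (H² - 2)² = (-2 + H²)²)
(k(u(1)) - 9)² = ((-2 + (2*1*(3 + 1))²)² - 9)² = ((-2 + (2*1*4)²)² - 9)² = ((-2 + 8²)² - 9)² = ((-2 + 64)² - 9)² = (62² - 9)² = (3844 - 9)² = 3835² = 14707225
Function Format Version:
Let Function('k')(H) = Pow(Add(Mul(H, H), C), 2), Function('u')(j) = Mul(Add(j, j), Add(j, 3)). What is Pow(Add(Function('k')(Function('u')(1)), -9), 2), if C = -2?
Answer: 14707225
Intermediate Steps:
Function('u')(j) = Mul(2, j, Add(3, j)) (Function('u')(j) = Mul(Mul(2, j), Add(3, j)) = Mul(2, j, Add(3, j)))
Function('k')(H) = Pow(Add(-2, Pow(H, 2)), 2) (Function('k')(H) = Pow(Add(Mul(H, H), -2), 2) = Pow(Add(Pow(H, 2), -2), 2) = Pow(Add(-2, Pow(H, 2)), 2))
Pow(Add(Function('k')(Function('u')(1)), -9), 2) = Pow(Add(Pow(Add(-2, Pow(Mul(2, 1, Add(3, 1)), 2)), 2), -9), 2) = Pow(Add(Pow(Add(-2, Pow(Mul(2, 1, 4), 2)), 2), -9), 2) = Pow(Add(Pow(Add(-2, Pow(8, 2)), 2), -9), 2) = Pow(Add(Pow(Add(-2, 64), 2), -9), 2) = Pow(Add(Pow(62, 2), -9), 2) = Pow(Add(3844, -9), 2) = Pow(3835, 2) = 14707225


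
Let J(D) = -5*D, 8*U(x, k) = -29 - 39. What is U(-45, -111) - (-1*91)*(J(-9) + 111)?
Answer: 28375/2 ≈ 14188.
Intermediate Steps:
U(x, k) = -17/2 (U(x, k) = (-29 - 39)/8 = (⅛)*(-68) = -17/2)
U(-45, -111) - (-1*91)*(J(-9) + 111) = -17/2 - (-1*91)*(-5*(-9) + 111) = -17/2 - (-91)*(45 + 111) = -17/2 - (-91)*156 = -17/2 - 1*(-14196) = -17/2 + 14196 = 28375/2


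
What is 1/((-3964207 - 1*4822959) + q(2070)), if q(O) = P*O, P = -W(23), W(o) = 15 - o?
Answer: -1/8770606 ≈ -1.1402e-7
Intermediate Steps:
P = 8 (P = -(15 - 1*23) = -(15 - 23) = -1*(-8) = 8)
q(O) = 8*O
1/((-3964207 - 1*4822959) + q(2070)) = 1/((-3964207 - 1*4822959) + 8*2070) = 1/((-3964207 - 4822959) + 16560) = 1/(-8787166 + 16560) = 1/(-8770606) = -1/8770606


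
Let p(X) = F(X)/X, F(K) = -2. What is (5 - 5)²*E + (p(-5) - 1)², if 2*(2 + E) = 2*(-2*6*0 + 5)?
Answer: 9/25 ≈ 0.36000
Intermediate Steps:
E = 3 (E = -2 + (2*(-2*6*0 + 5))/2 = -2 + (2*(-12*0 + 5))/2 = -2 + (2*(0 + 5))/2 = -2 + (2*5)/2 = -2 + (½)*10 = -2 + 5 = 3)
p(X) = -2/X
(5 - 5)²*E + (p(-5) - 1)² = (5 - 5)²*3 + (-2/(-5) - 1)² = 0²*3 + (-2*(-⅕) - 1)² = 0*3 + (⅖ - 1)² = 0 + (-⅗)² = 0 + 9/25 = 9/25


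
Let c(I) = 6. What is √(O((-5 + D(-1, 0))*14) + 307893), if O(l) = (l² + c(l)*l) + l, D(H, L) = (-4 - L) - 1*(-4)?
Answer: √312303 ≈ 558.84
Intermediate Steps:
D(H, L) = -L (D(H, L) = (-4 - L) + 4 = -L)
O(l) = l² + 7*l (O(l) = (l² + 6*l) + l = l² + 7*l)
√(O((-5 + D(-1, 0))*14) + 307893) = √(((-5 - 1*0)*14)*(7 + (-5 - 1*0)*14) + 307893) = √(((-5 + 0)*14)*(7 + (-5 + 0)*14) + 307893) = √((-5*14)*(7 - 5*14) + 307893) = √(-70*(7 - 70) + 307893) = √(-70*(-63) + 307893) = √(4410 + 307893) = √312303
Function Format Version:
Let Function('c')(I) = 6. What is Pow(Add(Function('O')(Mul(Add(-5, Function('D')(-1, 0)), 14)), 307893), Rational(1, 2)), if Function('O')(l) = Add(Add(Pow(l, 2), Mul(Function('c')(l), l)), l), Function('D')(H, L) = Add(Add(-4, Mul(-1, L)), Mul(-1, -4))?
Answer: Pow(312303, Rational(1, 2)) ≈ 558.84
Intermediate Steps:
Function('D')(H, L) = Mul(-1, L) (Function('D')(H, L) = Add(Add(-4, Mul(-1, L)), 4) = Mul(-1, L))
Function('O')(l) = Add(Pow(l, 2), Mul(7, l)) (Function('O')(l) = Add(Add(Pow(l, 2), Mul(6, l)), l) = Add(Pow(l, 2), Mul(7, l)))
Pow(Add(Function('O')(Mul(Add(-5, Function('D')(-1, 0)), 14)), 307893), Rational(1, 2)) = Pow(Add(Mul(Mul(Add(-5, Mul(-1, 0)), 14), Add(7, Mul(Add(-5, Mul(-1, 0)), 14))), 307893), Rational(1, 2)) = Pow(Add(Mul(Mul(Add(-5, 0), 14), Add(7, Mul(Add(-5, 0), 14))), 307893), Rational(1, 2)) = Pow(Add(Mul(Mul(-5, 14), Add(7, Mul(-5, 14))), 307893), Rational(1, 2)) = Pow(Add(Mul(-70, Add(7, -70)), 307893), Rational(1, 2)) = Pow(Add(Mul(-70, -63), 307893), Rational(1, 2)) = Pow(Add(4410, 307893), Rational(1, 2)) = Pow(312303, Rational(1, 2))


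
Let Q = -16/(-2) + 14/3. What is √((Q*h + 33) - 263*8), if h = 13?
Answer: I*√17157/3 ≈ 43.662*I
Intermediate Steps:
Q = 38/3 (Q = -16*(-½) + 14*(⅓) = 8 + 14/3 = 38/3 ≈ 12.667)
√((Q*h + 33) - 263*8) = √(((38/3)*13 + 33) - 263*8) = √((494/3 + 33) - 2104) = √(593/3 - 2104) = √(-5719/3) = I*√17157/3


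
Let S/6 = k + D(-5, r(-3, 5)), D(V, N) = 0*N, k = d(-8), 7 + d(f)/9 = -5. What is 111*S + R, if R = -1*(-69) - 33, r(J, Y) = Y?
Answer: -71892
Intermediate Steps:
d(f) = -108 (d(f) = -63 + 9*(-5) = -63 - 45 = -108)
R = 36 (R = 69 - 33 = 36)
k = -108
D(V, N) = 0
S = -648 (S = 6*(-108 + 0) = 6*(-108) = -648)
111*S + R = 111*(-648) + 36 = -71928 + 36 = -71892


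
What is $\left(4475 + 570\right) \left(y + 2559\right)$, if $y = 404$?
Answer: $14948335$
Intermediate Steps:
$\left(4475 + 570\right) \left(y + 2559\right) = \left(4475 + 570\right) \left(404 + 2559\right) = 5045 \cdot 2963 = 14948335$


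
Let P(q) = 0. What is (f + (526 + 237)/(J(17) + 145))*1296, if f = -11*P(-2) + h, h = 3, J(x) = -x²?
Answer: -2979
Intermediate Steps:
f = 3 (f = -11*0 + 3 = 0 + 3 = 3)
(f + (526 + 237)/(J(17) + 145))*1296 = (3 + (526 + 237)/(-1*17² + 145))*1296 = (3 + 763/(-1*289 + 145))*1296 = (3 + 763/(-289 + 145))*1296 = (3 + 763/(-144))*1296 = (3 + 763*(-1/144))*1296 = (3 - 763/144)*1296 = -331/144*1296 = -2979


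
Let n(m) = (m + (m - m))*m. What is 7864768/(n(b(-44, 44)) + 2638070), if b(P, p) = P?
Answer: 3932384/1320003 ≈ 2.9791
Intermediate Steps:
n(m) = m² (n(m) = (m + 0)*m = m*m = m²)
7864768/(n(b(-44, 44)) + 2638070) = 7864768/((-44)² + 2638070) = 7864768/(1936 + 2638070) = 7864768/2640006 = 7864768*(1/2640006) = 3932384/1320003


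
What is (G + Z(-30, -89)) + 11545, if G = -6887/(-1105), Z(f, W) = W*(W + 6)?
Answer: 20926747/1105 ≈ 18938.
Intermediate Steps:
Z(f, W) = W*(6 + W)
G = 6887/1105 (G = -6887*(-1/1105) = 6887/1105 ≈ 6.2326)
(G + Z(-30, -89)) + 11545 = (6887/1105 - 89*(6 - 89)) + 11545 = (6887/1105 - 89*(-83)) + 11545 = (6887/1105 + 7387) + 11545 = 8169522/1105 + 11545 = 20926747/1105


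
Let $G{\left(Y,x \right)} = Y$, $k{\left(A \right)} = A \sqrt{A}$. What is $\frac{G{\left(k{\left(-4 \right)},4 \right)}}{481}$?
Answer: $- \frac{8 i}{481} \approx - 0.016632 i$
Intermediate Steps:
$k{\left(A \right)} = A^{\frac{3}{2}}$
$\frac{G{\left(k{\left(-4 \right)},4 \right)}}{481} = \frac{\left(-4\right)^{\frac{3}{2}}}{481} = - 8 i \frac{1}{481} = - \frac{8 i}{481}$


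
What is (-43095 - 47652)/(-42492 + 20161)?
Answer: 90747/22331 ≈ 4.0637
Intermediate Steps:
(-43095 - 47652)/(-42492 + 20161) = -90747/(-22331) = -90747*(-1/22331) = 90747/22331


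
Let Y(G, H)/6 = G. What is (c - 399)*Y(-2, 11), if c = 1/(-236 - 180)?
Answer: 497955/104 ≈ 4788.0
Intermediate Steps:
Y(G, H) = 6*G
c = -1/416 (c = 1/(-416) = -1/416 ≈ -0.0024038)
(c - 399)*Y(-2, 11) = (-1/416 - 399)*(6*(-2)) = -165985/416*(-12) = 497955/104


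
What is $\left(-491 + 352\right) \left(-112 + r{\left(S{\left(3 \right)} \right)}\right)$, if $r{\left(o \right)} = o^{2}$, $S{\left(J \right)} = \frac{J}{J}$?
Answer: $15429$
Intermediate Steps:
$S{\left(J \right)} = 1$
$\left(-491 + 352\right) \left(-112 + r{\left(S{\left(3 \right)} \right)}\right) = \left(-491 + 352\right) \left(-112 + 1^{2}\right) = - 139 \left(-112 + 1\right) = \left(-139\right) \left(-111\right) = 15429$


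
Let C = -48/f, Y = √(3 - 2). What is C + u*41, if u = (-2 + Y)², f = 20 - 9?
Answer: 403/11 ≈ 36.636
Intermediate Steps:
f = 11
Y = 1 (Y = √1 = 1)
u = 1 (u = (-2 + 1)² = (-1)² = 1)
C = -48/11 ≈ -4.3636
C + u*41 = -48/11 + 1*41 = -48/11 + 41 = 403/11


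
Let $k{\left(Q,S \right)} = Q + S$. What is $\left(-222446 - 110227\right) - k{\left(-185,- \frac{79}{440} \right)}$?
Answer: $- \frac{146294641}{440} \approx -3.3249 \cdot 10^{5}$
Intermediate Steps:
$\left(-222446 - 110227\right) - k{\left(-185,- \frac{79}{440} \right)} = \left(-222446 - 110227\right) - \left(-185 - \frac{79}{440}\right) = -332673 - \left(-185 - \frac{79}{440}\right) = -332673 - - \frac{81479}{440} = -332673 + \frac{81479}{440} = - \frac{146294641}{440}$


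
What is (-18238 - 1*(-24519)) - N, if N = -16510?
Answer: 22791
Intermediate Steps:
(-18238 - 1*(-24519)) - N = (-18238 - 1*(-24519)) - 1*(-16510) = (-18238 + 24519) + 16510 = 6281 + 16510 = 22791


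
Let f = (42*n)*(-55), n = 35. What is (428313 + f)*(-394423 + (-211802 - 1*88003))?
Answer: -241218543564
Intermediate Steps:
f = -80850 (f = (42*35)*(-55) = 1470*(-55) = -80850)
(428313 + f)*(-394423 + (-211802 - 1*88003)) = (428313 - 80850)*(-394423 + (-211802 - 1*88003)) = 347463*(-394423 + (-211802 - 88003)) = 347463*(-394423 - 299805) = 347463*(-694228) = -241218543564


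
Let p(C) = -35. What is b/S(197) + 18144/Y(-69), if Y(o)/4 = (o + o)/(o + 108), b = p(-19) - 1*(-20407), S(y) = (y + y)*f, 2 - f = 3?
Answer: -6042626/4531 ≈ -1333.6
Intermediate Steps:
f = -1 (f = 2 - 1*3 = 2 - 3 = -1)
S(y) = -2*y (S(y) = (y + y)*(-1) = (2*y)*(-1) = -2*y)
b = 20372 (b = -35 - 1*(-20407) = -35 + 20407 = 20372)
Y(o) = 8*o/(108 + o) (Y(o) = 4*((o + o)/(o + 108)) = 4*((2*o)/(108 + o)) = 4*(2*o/(108 + o)) = 8*o/(108 + o))
b/S(197) + 18144/Y(-69) = 20372/((-2*197)) + 18144/((8*(-69)/(108 - 69))) = 20372/(-394) + 18144/((8*(-69)/39)) = 20372*(-1/394) + 18144/((8*(-69)*(1/39))) = -10186/197 + 18144/(-184/13) = -10186/197 + 18144*(-13/184) = -10186/197 - 29484/23 = -6042626/4531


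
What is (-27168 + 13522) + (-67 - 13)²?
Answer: -7246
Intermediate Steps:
(-27168 + 13522) + (-67 - 13)² = -13646 + (-80)² = -13646 + 6400 = -7246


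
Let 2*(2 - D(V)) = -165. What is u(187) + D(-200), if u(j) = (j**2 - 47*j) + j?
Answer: 52903/2 ≈ 26452.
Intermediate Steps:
u(j) = j**2 - 46*j
D(V) = 169/2 (D(V) = 2 - 1/2*(-165) = 2 + 165/2 = 169/2)
u(187) + D(-200) = 187*(-46 + 187) + 169/2 = 187*141 + 169/2 = 26367 + 169/2 = 52903/2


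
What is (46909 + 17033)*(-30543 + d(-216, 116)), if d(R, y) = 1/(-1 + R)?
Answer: -423796833744/217 ≈ -1.9530e+9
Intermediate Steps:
(46909 + 17033)*(-30543 + d(-216, 116)) = (46909 + 17033)*(-30543 + 1/(-1 - 216)) = 63942*(-30543 + 1/(-217)) = 63942*(-30543 - 1/217) = 63942*(-6627832/217) = -423796833744/217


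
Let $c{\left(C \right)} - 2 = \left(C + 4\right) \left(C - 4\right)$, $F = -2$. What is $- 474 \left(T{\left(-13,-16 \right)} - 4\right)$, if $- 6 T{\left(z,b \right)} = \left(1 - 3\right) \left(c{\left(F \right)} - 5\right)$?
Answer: $4266$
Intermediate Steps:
$c{\left(C \right)} = 2 + \left(-4 + C\right) \left(4 + C\right)$ ($c{\left(C \right)} = 2 + \left(C + 4\right) \left(C - 4\right) = 2 + \left(4 + C\right) \left(-4 + C\right) = 2 + \left(-4 + C\right) \left(4 + C\right)$)
$T{\left(z,b \right)} = -5$ ($T{\left(z,b \right)} = - \frac{\left(1 - 3\right) \left(\left(-14 + \left(-2\right)^{2}\right) - 5\right)}{6} = - \frac{\left(-2\right) \left(\left(-14 + 4\right) - 5\right)}{6} = - \frac{\left(-2\right) \left(-10 - 5\right)}{6} = - \frac{\left(-2\right) \left(-15\right)}{6} = \left(- \frac{1}{6}\right) 30 = -5$)
$- 474 \left(T{\left(-13,-16 \right)} - 4\right) = - 474 \left(-5 - 4\right) = \left(-474\right) \left(-9\right) = 4266$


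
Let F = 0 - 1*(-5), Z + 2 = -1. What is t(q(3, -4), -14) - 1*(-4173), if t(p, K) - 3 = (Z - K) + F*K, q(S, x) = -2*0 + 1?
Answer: 4117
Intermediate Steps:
Z = -3 (Z = -2 - 1 = -3)
F = 5 (F = 0 + 5 = 5)
q(S, x) = 1 (q(S, x) = 0 + 1 = 1)
t(p, K) = 4*K (t(p, K) = 3 + ((-3 - K) + 5*K) = 3 + (-3 + 4*K) = 4*K)
t(q(3, -4), -14) - 1*(-4173) = 4*(-14) - 1*(-4173) = -56 + 4173 = 4117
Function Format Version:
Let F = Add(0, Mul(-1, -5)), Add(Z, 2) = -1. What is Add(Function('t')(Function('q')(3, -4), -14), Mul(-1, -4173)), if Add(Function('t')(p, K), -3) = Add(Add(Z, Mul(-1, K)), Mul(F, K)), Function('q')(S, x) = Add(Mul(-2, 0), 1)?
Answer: 4117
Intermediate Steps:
Z = -3 (Z = Add(-2, -1) = -3)
F = 5 (F = Add(0, 5) = 5)
Function('q')(S, x) = 1 (Function('q')(S, x) = Add(0, 1) = 1)
Function('t')(p, K) = Mul(4, K) (Function('t')(p, K) = Add(3, Add(Add(-3, Mul(-1, K)), Mul(5, K))) = Add(3, Add(-3, Mul(4, K))) = Mul(4, K))
Add(Function('t')(Function('q')(3, -4), -14), Mul(-1, -4173)) = Add(Mul(4, -14), Mul(-1, -4173)) = Add(-56, 4173) = 4117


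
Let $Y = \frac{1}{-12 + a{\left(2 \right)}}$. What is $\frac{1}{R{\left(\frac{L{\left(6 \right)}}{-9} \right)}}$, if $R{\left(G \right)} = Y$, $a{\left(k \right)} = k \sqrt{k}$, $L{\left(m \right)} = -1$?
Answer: $-12 + 2 \sqrt{2} \approx -9.1716$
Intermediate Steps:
$a{\left(k \right)} = k^{\frac{3}{2}}$
$Y = \frac{1}{-12 + 2 \sqrt{2}}$ ($Y = \frac{1}{-12 + 2^{\frac{3}{2}}} = \frac{1}{-12 + 2 \sqrt{2}} \approx -0.10903$)
$R{\left(G \right)} = - \frac{3}{34} - \frac{\sqrt{2}}{68}$
$\frac{1}{R{\left(\frac{L{\left(6 \right)}}{-9} \right)}} = \frac{1}{- \frac{3}{34} - \frac{\sqrt{2}}{68}}$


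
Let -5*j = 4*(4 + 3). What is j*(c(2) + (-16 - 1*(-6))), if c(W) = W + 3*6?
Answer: -56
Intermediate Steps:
c(W) = 18 + W (c(W) = W + 18 = 18 + W)
j = -28/5 (j = -4*(4 + 3)/5 = -4*7/5 = -⅕*28 = -28/5 ≈ -5.6000)
j*(c(2) + (-16 - 1*(-6))) = -28*((18 + 2) + (-16 - 1*(-6)))/5 = -28*(20 + (-16 + 6))/5 = -28*(20 - 10)/5 = -28/5*10 = -56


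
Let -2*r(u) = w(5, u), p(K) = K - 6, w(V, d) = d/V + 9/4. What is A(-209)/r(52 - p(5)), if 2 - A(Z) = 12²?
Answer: 5680/257 ≈ 22.101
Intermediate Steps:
A(Z) = -142 (A(Z) = 2 - 1*12² = 2 - 1*144 = 2 - 144 = -142)
w(V, d) = 9/4 + d/V (w(V, d) = d/V + 9*(¼) = d/V + 9/4 = 9/4 + d/V)
p(K) = -6 + K
r(u) = -9/8 - u/10 (r(u) = -(9/4 + u/5)/2 = -9/8 - u/10)
A(-209)/r(52 - p(5)) = -142/(-9/8 - (52 - (-6 + 5))/10) = -142/(-9/8 - (52 - 1*(-1))/10) = -142/(-9/8 - (52 + 1)/10) = -142/(-9/8 - ⅒*53) = -142/(-9/8 - 53/10) = -142/(-257/40) = -142*(-40/257) = 5680/257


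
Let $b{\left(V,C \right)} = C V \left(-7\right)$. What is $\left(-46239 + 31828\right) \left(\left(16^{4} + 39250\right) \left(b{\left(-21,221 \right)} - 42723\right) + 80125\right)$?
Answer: $15455932545481$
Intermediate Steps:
$b{\left(V,C \right)} = - 7 C V$
$\left(-46239 + 31828\right) \left(\left(16^{4} + 39250\right) \left(b{\left(-21,221 \right)} - 42723\right) + 80125\right) = \left(-46239 + 31828\right) \left(\left(16^{4} + 39250\right) \left(\left(-7\right) 221 \left(-21\right) - 42723\right) + 80125\right) = - 14411 \left(\left(65536 + 39250\right) \left(32487 - 42723\right) + 80125\right) = - 14411 \left(104786 \left(-10236\right) + 80125\right) = - 14411 \left(-1072589496 + 80125\right) = \left(-14411\right) \left(-1072509371\right) = 15455932545481$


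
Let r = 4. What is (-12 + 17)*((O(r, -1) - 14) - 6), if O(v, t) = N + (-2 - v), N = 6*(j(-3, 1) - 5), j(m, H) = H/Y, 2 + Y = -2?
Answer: -575/2 ≈ -287.50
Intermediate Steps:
Y = -4 (Y = -2 - 2 = -4)
j(m, H) = -H/4 (j(m, H) = H/(-4) = H*(-1/4) = -H/4)
N = -63/2 (N = 6*(-1/4*1 - 5) = 6*(-1/4 - 5) = 6*(-21/4) = -63/2 ≈ -31.500)
O(v, t) = -67/2 - v (O(v, t) = -63/2 + (-2 - v) = -67/2 - v)
(-12 + 17)*((O(r, -1) - 14) - 6) = (-12 + 17)*(((-67/2 - 1*4) - 14) - 6) = 5*(((-67/2 - 4) - 14) - 6) = 5*((-75/2 - 14) - 6) = 5*(-103/2 - 6) = 5*(-115/2) = -575/2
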